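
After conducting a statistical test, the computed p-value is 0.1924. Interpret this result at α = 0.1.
Since p = 0.1924 > α = 0.1, fail to reject H₀.
There is insufficient evidence to reject the null hypothesis; the result is not statistically significant at the 0.1 level.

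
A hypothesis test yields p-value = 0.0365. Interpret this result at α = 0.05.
Since p = 0.0365 < α = 0.05, reject H₀.
There is sufficient evidence to reject the null hypothesis; the result is statistically significant at the 0.05 level.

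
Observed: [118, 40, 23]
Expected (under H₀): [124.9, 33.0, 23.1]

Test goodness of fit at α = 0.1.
Chi-square goodness of fit test:
H₀: observed counts match expected distribution
H₁: observed counts differ from expected distribution
df = k - 1 = 2
χ² = Σ(O - E)²/E
   = (118 - 124.9)²/124.9 + (40 - 33.0)²/33.0 + (23 - 23.1)²/23.1
   = 0.381 + 1.485 + 0.000
   = 1.87
p-value = 0.3933

Since p-value > α = 0.1, we fail to reject H₀.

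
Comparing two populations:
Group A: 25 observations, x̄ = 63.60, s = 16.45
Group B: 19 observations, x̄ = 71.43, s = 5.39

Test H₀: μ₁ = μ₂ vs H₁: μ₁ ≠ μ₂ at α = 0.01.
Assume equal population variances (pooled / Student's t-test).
Student's two-sample t-test (equal variances):
H₀: μ₁ = μ₂
H₁: μ₁ ≠ μ₂
df = n₁ + n₂ - 2 = 42
Pooled variance s_p² = [(n₁-1)s₁² + (n₂-1)s₂²] / (n₁ + n₂ - 2) = [(24)(16.45²) + (18)(5.39²)] / 42 = 167.0809
SE = √(s_p²(1/n₁ + 1/n₂)) = √(167.0809 × (1/25 + 1/19)) = 3.9341
t = (x̄₁ - x̄₂) / SE = (63.60 - 71.43) / 3.9341 = -7.83 / 3.9341 = -1.990
p-value = 0.0531

Since p-value > α = 0.01, we fail to reject H₀.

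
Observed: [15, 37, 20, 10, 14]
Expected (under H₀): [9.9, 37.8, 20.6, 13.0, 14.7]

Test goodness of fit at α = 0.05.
Chi-square goodness of fit test:
H₀: observed counts match expected distribution
H₁: observed counts differ from expected distribution
df = k - 1 = 4
χ² = Σ(O - E)²/E
   = (15 - 9.9)²/9.9 + (37 - 37.8)²/37.8 + (20 - 20.6)²/20.6 + (10 - 13.0)²/13.0 + (14 - 14.7)²/14.7
   = 2.627 + 0.017 + 0.017 + 0.692 + 0.033
   = 3.39
p-value = 0.4952

Since p-value > α = 0.05, we fail to reject H₀.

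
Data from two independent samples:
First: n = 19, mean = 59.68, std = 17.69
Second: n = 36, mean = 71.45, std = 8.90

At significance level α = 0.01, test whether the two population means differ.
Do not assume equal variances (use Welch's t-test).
Welch's two-sample t-test:
H₀: μ₁ = μ₂
H₁: μ₁ ≠ μ₂
s₁²/n₁ = 17.69²/19 = 16.4703,  s₂²/n₂ = 8.90²/36 = 2.2003
SE = √(s₁²/n₁ + s₂²/n₂) = √(16.4703 + 2.2003) = 4.3209
df (Welch-Satterthwaite) = (s₁²/n₁ + s₂²/n₂)² / [(s₁²/n₁)²/(n₁-1) + (s₂²/n₂)²/(n₂-1)] ≈ 22.92
t = (x̄₁ - x̄₂) / SE = (59.68 - 71.45) / 4.3209 = -11.77 / 4.3209 = -2.724
p-value = 0.0121

Since p-value > α = 0.01, we fail to reject H₀.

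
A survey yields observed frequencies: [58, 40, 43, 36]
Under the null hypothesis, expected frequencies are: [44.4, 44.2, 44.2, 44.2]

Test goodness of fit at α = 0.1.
Chi-square goodness of fit test:
H₀: observed counts match expected distribution
H₁: observed counts differ from expected distribution
df = k - 1 = 3
χ² = Σ(O - E)²/E
   = (58 - 44.4)²/44.4 + (40 - 44.2)²/44.2 + (43 - 44.2)²/44.2 + (36 - 44.2)²/44.2
   = 4.166 + 0.399 + 0.033 + 1.521
   = 6.12
p-value = 0.1060

Since p-value > α = 0.1, we fail to reject H₀.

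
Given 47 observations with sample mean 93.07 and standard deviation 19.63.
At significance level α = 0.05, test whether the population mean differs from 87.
One-sample t-test:
H₀: μ = 87
H₁: μ ≠ 87
df = n - 1 = 46
t = (x̄ - μ₀) / (s/√n) = (93.07 - 87) / (19.63/√47) = 2.120
p-value = 0.0394

Since p-value < α = 0.05, we reject H₀.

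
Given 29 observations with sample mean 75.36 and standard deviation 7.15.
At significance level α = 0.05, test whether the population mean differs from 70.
One-sample t-test:
H₀: μ = 70
H₁: μ ≠ 70
df = n - 1 = 28
t = (x̄ - μ₀) / (s/√n) = (75.36 - 70) / (7.15/√29) = 4.037
p-value = 0.0004

Since p-value < α = 0.05, we reject H₀.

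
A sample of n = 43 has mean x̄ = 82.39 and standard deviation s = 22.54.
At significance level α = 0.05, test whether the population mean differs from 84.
One-sample t-test:
H₀: μ = 84
H₁: μ ≠ 84
df = n - 1 = 42
t = (x̄ - μ₀) / (s/√n) = (82.39 - 84) / (22.54/√43) = -0.468
p-value = 0.6419

Since p-value > α = 0.05, we fail to reject H₀.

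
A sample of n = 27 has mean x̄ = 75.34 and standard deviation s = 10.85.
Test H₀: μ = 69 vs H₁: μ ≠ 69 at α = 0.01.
One-sample t-test:
H₀: μ = 69
H₁: μ ≠ 69
df = n - 1 = 26
t = (x̄ - μ₀) / (s/√n) = (75.34 - 69) / (10.85/√27) = 3.036
p-value = 0.0054

Since p-value < α = 0.01, we reject H₀.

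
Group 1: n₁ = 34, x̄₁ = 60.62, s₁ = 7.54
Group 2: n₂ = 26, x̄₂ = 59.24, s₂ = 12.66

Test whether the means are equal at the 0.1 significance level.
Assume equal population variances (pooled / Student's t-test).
Student's two-sample t-test (equal variances):
H₀: μ₁ = μ₂
H₁: μ₁ ≠ μ₂
df = n₁ + n₂ - 2 = 58
Pooled variance s_p² = [(n₁-1)s₁² + (n₂-1)s₂²] / (n₁ + n₂ - 2) = [(33)(7.54²) + (25)(12.66²)] / 58 = 101.4309
SE = √(s_p²(1/n₁ + 1/n₂)) = √(101.4309 × (1/34 + 1/26)) = 2.6238
t = (x̄₁ - x̄₂) / SE = (60.62 - 59.24) / 2.6238 = 1.38 / 2.6238 = 0.526
p-value = 0.6009

Since p-value > α = 0.1, we fail to reject H₀.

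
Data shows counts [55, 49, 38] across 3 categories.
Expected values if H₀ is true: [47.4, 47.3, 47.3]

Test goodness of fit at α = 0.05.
Chi-square goodness of fit test:
H₀: observed counts match expected distribution
H₁: observed counts differ from expected distribution
df = k - 1 = 2
χ² = Σ(O - E)²/E
   = (55 - 47.4)²/47.4 + (49 - 47.3)²/47.3 + (38 - 47.3)²/47.3
   = 1.219 + 0.061 + 1.829
   = 3.11
p-value = 0.2114

Since p-value > α = 0.05, we fail to reject H₀.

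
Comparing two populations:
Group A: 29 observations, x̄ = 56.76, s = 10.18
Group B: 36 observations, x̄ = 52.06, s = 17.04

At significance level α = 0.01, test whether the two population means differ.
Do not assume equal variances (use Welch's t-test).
Welch's two-sample t-test:
H₀: μ₁ = μ₂
H₁: μ₁ ≠ μ₂
s₁²/n₁ = 10.18²/29 = 3.5735,  s₂²/n₂ = 17.04²/36 = 8.0656
SE = √(s₁²/n₁ + s₂²/n₂) = √(3.5735 + 8.0656) = 3.4116
df (Welch-Satterthwaite) = (s₁²/n₁ + s₂²/n₂)² / [(s₁²/n₁)²/(n₁-1) + (s₂²/n₂)²/(n₂-1)] ≈ 58.52
t = (x̄₁ - x̄₂) / SE = (56.76 - 52.06) / 3.4116 = 4.70 / 3.4116 = 1.378
p-value = 0.1736

Since p-value > α = 0.01, we fail to reject H₀.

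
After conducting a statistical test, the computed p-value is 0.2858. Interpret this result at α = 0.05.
Since p = 0.2858 > α = 0.05, fail to reject H₀.
There is insufficient evidence to reject the null hypothesis; the result is not statistically significant at the 0.05 level.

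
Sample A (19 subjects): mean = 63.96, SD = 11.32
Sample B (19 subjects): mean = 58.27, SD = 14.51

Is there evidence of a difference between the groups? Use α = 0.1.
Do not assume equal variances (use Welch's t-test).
Welch's two-sample t-test:
H₀: μ₁ = μ₂
H₁: μ₁ ≠ μ₂
s₁²/n₁ = 11.32²/19 = 6.7443,  s₂²/n₂ = 14.51²/19 = 11.0811
SE = √(s₁²/n₁ + s₂²/n₂) = √(6.7443 + 11.0811) = 4.2220
df (Welch-Satterthwaite) = (s₁²/n₁ + s₂²/n₂)² / [(s₁²/n₁)²/(n₁-1) + (s₂²/n₂)²/(n₂-1)] ≈ 33.99
t = (x̄₁ - x̄₂) / SE = (63.96 - 58.27) / 4.2220 = 5.69 / 4.2220 = 1.348
p-value = 0.1867

Since p-value > α = 0.1, we fail to reject H₀.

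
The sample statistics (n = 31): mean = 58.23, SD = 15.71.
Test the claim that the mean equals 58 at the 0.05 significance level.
One-sample t-test:
H₀: μ = 58
H₁: μ ≠ 58
df = n - 1 = 30
t = (x̄ - μ₀) / (s/√n) = (58.23 - 58) / (15.71/√31) = 0.082
p-value = 0.9356

Since p-value > α = 0.05, we fail to reject H₀.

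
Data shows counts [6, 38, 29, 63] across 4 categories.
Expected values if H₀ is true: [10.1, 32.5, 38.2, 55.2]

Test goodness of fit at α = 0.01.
Chi-square goodness of fit test:
H₀: observed counts match expected distribution
H₁: observed counts differ from expected distribution
df = k - 1 = 3
χ² = Σ(O - E)²/E
   = (6 - 10.1)²/10.1 + (38 - 32.5)²/32.5 + (29 - 38.2)²/38.2 + (63 - 55.2)²/55.2
   = 1.664 + 0.931 + 2.216 + 1.102
   = 5.91
p-value = 0.1159

Since p-value > α = 0.01, we fail to reject H₀.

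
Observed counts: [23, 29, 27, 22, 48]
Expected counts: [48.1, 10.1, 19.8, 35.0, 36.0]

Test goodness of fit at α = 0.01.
Chi-square goodness of fit test:
H₀: observed counts match expected distribution
H₁: observed counts differ from expected distribution
df = k - 1 = 4
χ² = Σ(O - E)²/E
   = (23 - 48.1)²/48.1 + (29 - 10.1)²/10.1 + (27 - 19.8)²/19.8 + (22 - 35.0)²/35.0 + (48 - 36.0)²/36.0
   = 13.098 + 35.367 + 2.618 + 4.829 + 4.000
   = 59.91
p-value < 0.0001

Since p-value < α = 0.01, we reject H₀.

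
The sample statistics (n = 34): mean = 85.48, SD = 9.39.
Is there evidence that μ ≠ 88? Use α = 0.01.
One-sample t-test:
H₀: μ = 88
H₁: μ ≠ 88
df = n - 1 = 33
t = (x̄ - μ₀) / (s/√n) = (85.48 - 88) / (9.39/√34) = -1.565
p-value = 0.1272

Since p-value > α = 0.01, we fail to reject H₀.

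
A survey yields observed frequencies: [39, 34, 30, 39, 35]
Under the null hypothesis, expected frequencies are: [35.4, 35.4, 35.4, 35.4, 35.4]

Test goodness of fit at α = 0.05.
Chi-square goodness of fit test:
H₀: observed counts match expected distribution
H₁: observed counts differ from expected distribution
df = k - 1 = 4
χ² = Σ(O - E)²/E
   = (39 - 35.4)²/35.4 + (34 - 35.4)²/35.4 + (30 - 35.4)²/35.4 + (39 - 35.4)²/35.4 + (35 - 35.4)²/35.4
   = 0.366 + 0.055 + 0.824 + 0.366 + 0.005
   = 1.62
p-value = 0.8059

Since p-value > α = 0.05, we fail to reject H₀.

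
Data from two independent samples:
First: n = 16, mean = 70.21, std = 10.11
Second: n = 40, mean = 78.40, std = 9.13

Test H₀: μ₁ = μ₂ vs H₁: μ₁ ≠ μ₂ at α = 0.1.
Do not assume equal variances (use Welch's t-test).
Welch's two-sample t-test:
H₀: μ₁ = μ₂
H₁: μ₁ ≠ μ₂
s₁²/n₁ = 10.11²/16 = 6.3883,  s₂²/n₂ = 9.13²/40 = 2.0839
SE = √(s₁²/n₁ + s₂²/n₂) = √(6.3883 + 2.0839) = 2.9107
df (Welch-Satterthwaite) = (s₁²/n₁ + s₂²/n₂)² / [(s₁²/n₁)²/(n₁-1) + (s₂²/n₂)²/(n₂-1)] ≈ 25.35
t = (x̄₁ - x̄₂) / SE = (70.21 - 78.40) / 2.9107 = -8.19 / 2.9107 = -2.814
p-value = 0.0093

Since p-value < α = 0.1, we reject H₀.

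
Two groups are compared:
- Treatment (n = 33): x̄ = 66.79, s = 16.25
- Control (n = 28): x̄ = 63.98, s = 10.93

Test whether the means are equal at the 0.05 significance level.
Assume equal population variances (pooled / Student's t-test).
Student's two-sample t-test (equal variances):
H₀: μ₁ = μ₂
H₁: μ₁ ≠ μ₂
df = n₁ + n₂ - 2 = 59
Pooled variance s_p² = [(n₁-1)s₁² + (n₂-1)s₂²] / (n₁ + n₂ - 2) = [(32)(16.25²) + (27)(10.93²)] / 59 = 197.8907
SE = √(s_p²(1/n₁ + 1/n₂)) = √(197.8907 × (1/33 + 1/28)) = 3.6144
t = (x̄₁ - x̄₂) / SE = (66.79 - 63.98) / 3.6144 = 2.81 / 3.6144 = 0.777
p-value = 0.4400

Since p-value > α = 0.05, we fail to reject H₀.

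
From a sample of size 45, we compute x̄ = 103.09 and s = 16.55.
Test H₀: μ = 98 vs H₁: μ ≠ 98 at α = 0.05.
One-sample t-test:
H₀: μ = 98
H₁: μ ≠ 98
df = n - 1 = 44
t = (x̄ - μ₀) / (s/√n) = (103.09 - 98) / (16.55/√45) = 2.063
p-value = 0.0450

Since p-value < α = 0.05, we reject H₀.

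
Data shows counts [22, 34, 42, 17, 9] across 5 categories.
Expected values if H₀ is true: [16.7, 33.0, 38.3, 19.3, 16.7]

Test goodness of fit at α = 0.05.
Chi-square goodness of fit test:
H₀: observed counts match expected distribution
H₁: observed counts differ from expected distribution
df = k - 1 = 4
χ² = Σ(O - E)²/E
   = (22 - 16.7)²/16.7 + (34 - 33.0)²/33.0 + (42 - 38.3)²/38.3 + (17 - 19.3)²/19.3 + (9 - 16.7)²/16.7
   = 1.682 + 0.030 + 0.357 + 0.274 + 3.550
   = 5.89
p-value = 0.2072

Since p-value > α = 0.05, we fail to reject H₀.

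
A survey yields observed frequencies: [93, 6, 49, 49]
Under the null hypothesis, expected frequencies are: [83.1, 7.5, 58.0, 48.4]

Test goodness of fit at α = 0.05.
Chi-square goodness of fit test:
H₀: observed counts match expected distribution
H₁: observed counts differ from expected distribution
df = k - 1 = 3
χ² = Σ(O - E)²/E
   = (93 - 83.1)²/83.1 + (6 - 7.5)²/7.5 + (49 - 58.0)²/58.0 + (49 - 48.4)²/48.4
   = 1.179 + 0.300 + 1.397 + 0.007
   = 2.88
p-value = 0.4100

Since p-value > α = 0.05, we fail to reject H₀.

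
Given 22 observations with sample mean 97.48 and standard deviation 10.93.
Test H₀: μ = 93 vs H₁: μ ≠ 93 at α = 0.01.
One-sample t-test:
H₀: μ = 93
H₁: μ ≠ 93
df = n - 1 = 21
t = (x̄ - μ₀) / (s/√n) = (97.48 - 93) / (10.93/√22) = 1.923
p-value = 0.0682

Since p-value > α = 0.01, we fail to reject H₀.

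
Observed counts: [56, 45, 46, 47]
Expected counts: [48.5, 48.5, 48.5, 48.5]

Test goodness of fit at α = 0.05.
Chi-square goodness of fit test:
H₀: observed counts match expected distribution
H₁: observed counts differ from expected distribution
df = k - 1 = 3
χ² = Σ(O - E)²/E
   = (56 - 48.5)²/48.5 + (45 - 48.5)²/48.5 + (46 - 48.5)²/48.5 + (47 - 48.5)²/48.5
   = 1.160 + 0.253 + 0.129 + 0.046
   = 1.59
p-value = 0.6622

Since p-value > α = 0.05, we fail to reject H₀.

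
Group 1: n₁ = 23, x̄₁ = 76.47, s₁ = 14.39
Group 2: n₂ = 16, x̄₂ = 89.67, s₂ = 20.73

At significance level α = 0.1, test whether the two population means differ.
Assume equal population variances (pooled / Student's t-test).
Student's two-sample t-test (equal variances):
H₀: μ₁ = μ₂
H₁: μ₁ ≠ μ₂
df = n₁ + n₂ - 2 = 37
Pooled variance s_p² = [(n₁-1)s₁² + (n₂-1)s₂²] / (n₁ + n₂ - 2) = [(22)(14.39²) + (15)(20.73²)] / 37 = 297.3400
SE = √(s_p²(1/n₁ + 1/n₂)) = √(297.3400 × (1/23 + 1/16)) = 5.6135
t = (x̄₁ - x̄₂) / SE = (76.47 - 89.67) / 5.6135 = -13.20 / 5.6135 = -2.351
p-value = 0.0241

Since p-value < α = 0.1, we reject H₀.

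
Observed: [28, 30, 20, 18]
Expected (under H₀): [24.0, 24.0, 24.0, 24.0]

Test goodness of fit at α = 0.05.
Chi-square goodness of fit test:
H₀: observed counts match expected distribution
H₁: observed counts differ from expected distribution
df = k - 1 = 3
χ² = Σ(O - E)²/E
   = (28 - 24.0)²/24.0 + (30 - 24.0)²/24.0 + (20 - 24.0)²/24.0 + (18 - 24.0)²/24.0
   = 0.667 + 1.500 + 0.667 + 1.500
   = 4.33
p-value = 0.2276

Since p-value > α = 0.05, we fail to reject H₀.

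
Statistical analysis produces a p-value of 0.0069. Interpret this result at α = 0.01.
Since p = 0.0069 < α = 0.01, reject H₀.
There is sufficient evidence to reject the null hypothesis; the result is statistically significant at the 0.01 level.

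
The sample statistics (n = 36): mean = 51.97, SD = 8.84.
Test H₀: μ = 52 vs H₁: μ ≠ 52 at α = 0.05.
One-sample t-test:
H₀: μ = 52
H₁: μ ≠ 52
df = n - 1 = 35
t = (x̄ - μ₀) / (s/√n) = (51.97 - 52) / (8.84/√36) = -0.020
p-value = 0.9839

Since p-value > α = 0.05, we fail to reject H₀.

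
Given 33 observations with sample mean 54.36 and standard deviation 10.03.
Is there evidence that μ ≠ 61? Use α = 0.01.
One-sample t-test:
H₀: μ = 61
H₁: μ ≠ 61
df = n - 1 = 32
t = (x̄ - μ₀) / (s/√n) = (54.36 - 61) / (10.03/√33) = -3.803
p-value = 0.0006

Since p-value < α = 0.01, we reject H₀.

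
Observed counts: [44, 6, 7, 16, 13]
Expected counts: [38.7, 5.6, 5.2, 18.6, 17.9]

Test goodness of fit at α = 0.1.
Chi-square goodness of fit test:
H₀: observed counts match expected distribution
H₁: observed counts differ from expected distribution
df = k - 1 = 4
χ² = Σ(O - E)²/E
   = (44 - 38.7)²/38.7 + (6 - 5.6)²/5.6 + (7 - 5.2)²/5.2 + (16 - 18.6)²/18.6 + (13 - 17.9)²/17.9
   = 0.726 + 0.029 + 0.623 + 0.363 + 1.341
   = 3.08
p-value = 0.5442

Since p-value > α = 0.1, we fail to reject H₀.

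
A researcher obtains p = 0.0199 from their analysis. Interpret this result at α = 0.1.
Since p = 0.0199 < α = 0.1, reject H₀.
There is sufficient evidence to reject the null hypothesis; the result is statistically significant at the 0.1 level.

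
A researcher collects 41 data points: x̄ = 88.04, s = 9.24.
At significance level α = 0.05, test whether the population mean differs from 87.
One-sample t-test:
H₀: μ = 87
H₁: μ ≠ 87
df = n - 1 = 40
t = (x̄ - μ₀) / (s/√n) = (88.04 - 87) / (9.24/√41) = 0.721
p-value = 0.4753

Since p-value > α = 0.05, we fail to reject H₀.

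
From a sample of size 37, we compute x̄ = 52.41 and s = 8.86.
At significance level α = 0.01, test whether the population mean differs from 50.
One-sample t-test:
H₀: μ = 50
H₁: μ ≠ 50
df = n - 1 = 36
t = (x̄ - μ₀) / (s/√n) = (52.41 - 50) / (8.86/√37) = 1.655
p-value = 0.1067

Since p-value > α = 0.01, we fail to reject H₀.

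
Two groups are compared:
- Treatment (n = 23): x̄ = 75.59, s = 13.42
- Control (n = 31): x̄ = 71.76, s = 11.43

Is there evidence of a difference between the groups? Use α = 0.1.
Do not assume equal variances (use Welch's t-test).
Welch's two-sample t-test:
H₀: μ₁ = μ₂
H₁: μ₁ ≠ μ₂
s₁²/n₁ = 13.42²/23 = 7.8303,  s₂²/n₂ = 11.43²/31 = 4.2144
SE = √(s₁²/n₁ + s₂²/n₂) = √(7.8303 + 4.2144) = 3.4705
df (Welch-Satterthwaite) = (s₁²/n₁ + s₂²/n₂)² / [(s₁²/n₁)²/(n₁-1) + (s₂²/n₂)²/(n₂-1)] ≈ 42.93
t = (x̄₁ - x̄₂) / SE = (75.59 - 71.76) / 3.4705 = 3.83 / 3.4705 = 1.104
p-value = 0.2759

Since p-value > α = 0.1, we fail to reject H₀.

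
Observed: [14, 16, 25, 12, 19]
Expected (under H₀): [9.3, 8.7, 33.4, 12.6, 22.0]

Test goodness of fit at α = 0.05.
Chi-square goodness of fit test:
H₀: observed counts match expected distribution
H₁: observed counts differ from expected distribution
df = k - 1 = 4
χ² = Σ(O - E)²/E
   = (14 - 9.3)²/9.3 + (16 - 8.7)²/8.7 + (25 - 33.4)²/33.4 + (12 - 12.6)²/12.6 + (19 - 22.0)²/22.0
   = 2.375 + 6.125 + 2.113 + 0.029 + 0.409
   = 11.05
p-value = 0.0260

Since p-value < α = 0.05, we reject H₀.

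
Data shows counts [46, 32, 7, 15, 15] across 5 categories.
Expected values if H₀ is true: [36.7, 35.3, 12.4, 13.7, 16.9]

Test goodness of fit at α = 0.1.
Chi-square goodness of fit test:
H₀: observed counts match expected distribution
H₁: observed counts differ from expected distribution
df = k - 1 = 4
χ² = Σ(O - E)²/E
   = (46 - 36.7)²/36.7 + (32 - 35.3)²/35.3 + (7 - 12.4)²/12.4 + (15 - 13.7)²/13.7 + (15 - 16.9)²/16.9
   = 2.357 + 0.308 + 2.352 + 0.123 + 0.214
   = 5.35
p-value = 0.2529

Since p-value > α = 0.1, we fail to reject H₀.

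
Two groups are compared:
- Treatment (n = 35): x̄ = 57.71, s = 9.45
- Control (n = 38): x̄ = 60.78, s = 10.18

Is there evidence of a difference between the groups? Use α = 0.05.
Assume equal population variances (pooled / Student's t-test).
Student's two-sample t-test (equal variances):
H₀: μ₁ = μ₂
H₁: μ₁ ≠ μ₂
df = n₁ + n₂ - 2 = 71
Pooled variance s_p² = [(n₁-1)s₁² + (n₂-1)s₂²] / (n₁ + n₂ - 2) = [(34)(9.45²) + (37)(10.18²)] / 71 = 96.7702
SE = √(s_p²(1/n₁ + 1/n₂)) = √(96.7702 × (1/35 + 1/38)) = 2.3047
t = (x̄₁ - x̄₂) / SE = (57.71 - 60.78) / 2.3047 = -3.07 / 2.3047 = -1.332
p-value = 0.1871

Since p-value > α = 0.05, we fail to reject H₀.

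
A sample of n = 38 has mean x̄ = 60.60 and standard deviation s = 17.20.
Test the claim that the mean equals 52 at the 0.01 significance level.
One-sample t-test:
H₀: μ = 52
H₁: μ ≠ 52
df = n - 1 = 37
t = (x̄ - μ₀) / (s/√n) = (60.60 - 52) / (17.20/√38) = 3.082
p-value = 0.0039

Since p-value < α = 0.01, we reject H₀.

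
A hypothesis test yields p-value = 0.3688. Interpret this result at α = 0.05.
Since p = 0.3688 > α = 0.05, fail to reject H₀.
There is insufficient evidence to reject the null hypothesis; the result is not statistically significant at the 0.05 level.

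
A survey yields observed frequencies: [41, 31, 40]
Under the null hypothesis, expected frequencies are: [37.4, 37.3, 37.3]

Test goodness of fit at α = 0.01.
Chi-square goodness of fit test:
H₀: observed counts match expected distribution
H₁: observed counts differ from expected distribution
df = k - 1 = 2
χ² = Σ(O - E)²/E
   = (41 - 37.4)²/37.4 + (31 - 37.3)²/37.3 + (40 - 37.3)²/37.3
   = 0.347 + 1.064 + 0.195
   = 1.61
p-value = 0.4480

Since p-value > α = 0.01, we fail to reject H₀.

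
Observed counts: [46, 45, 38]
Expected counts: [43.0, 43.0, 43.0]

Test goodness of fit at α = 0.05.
Chi-square goodness of fit test:
H₀: observed counts match expected distribution
H₁: observed counts differ from expected distribution
df = k - 1 = 2
χ² = Σ(O - E)²/E
   = (46 - 43.0)²/43.0 + (45 - 43.0)²/43.0 + (38 - 43.0)²/43.0
   = 0.209 + 0.093 + 0.581
   = 0.88
p-value = 0.6428

Since p-value > α = 0.05, we fail to reject H₀.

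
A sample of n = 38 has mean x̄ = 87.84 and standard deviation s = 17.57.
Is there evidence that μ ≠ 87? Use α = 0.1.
One-sample t-test:
H₀: μ = 87
H₁: μ ≠ 87
df = n - 1 = 37
t = (x̄ - μ₀) / (s/√n) = (87.84 - 87) / (17.57/√38) = 0.295
p-value = 0.7699

Since p-value > α = 0.1, we fail to reject H₀.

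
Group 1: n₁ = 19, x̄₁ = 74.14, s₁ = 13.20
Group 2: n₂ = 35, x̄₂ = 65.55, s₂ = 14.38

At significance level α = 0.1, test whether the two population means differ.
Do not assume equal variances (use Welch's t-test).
Welch's two-sample t-test:
H₀: μ₁ = μ₂
H₁: μ₁ ≠ μ₂
s₁²/n₁ = 13.20²/19 = 9.1705,  s₂²/n₂ = 14.38²/35 = 5.9081
SE = √(s₁²/n₁ + s₂²/n₂) = √(9.1705 + 5.9081) = 3.8831
df (Welch-Satterthwaite) = (s₁²/n₁ + s₂²/n₂)² / [(s₁²/n₁)²/(n₁-1) + (s₂²/n₂)²/(n₂-1)] ≈ 39.90
t = (x̄₁ - x̄₂) / SE = (74.14 - 65.55) / 3.8831 = 8.59 / 3.8831 = 2.212
p-value = 0.0327

Since p-value < α = 0.1, we reject H₀.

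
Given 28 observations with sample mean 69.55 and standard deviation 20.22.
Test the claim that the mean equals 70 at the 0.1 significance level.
One-sample t-test:
H₀: μ = 70
H₁: μ ≠ 70
df = n - 1 = 27
t = (x̄ - μ₀) / (s/√n) = (69.55 - 70) / (20.22/√28) = -0.118
p-value = 0.9071

Since p-value > α = 0.1, we fail to reject H₀.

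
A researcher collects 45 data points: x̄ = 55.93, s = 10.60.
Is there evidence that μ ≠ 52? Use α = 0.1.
One-sample t-test:
H₀: μ = 52
H₁: μ ≠ 52
df = n - 1 = 44
t = (x̄ - μ₀) / (s/√n) = (55.93 - 52) / (10.60/√45) = 2.487
p-value = 0.0167

Since p-value < α = 0.1, we reject H₀.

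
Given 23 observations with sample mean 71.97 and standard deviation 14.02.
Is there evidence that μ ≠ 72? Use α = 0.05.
One-sample t-test:
H₀: μ = 72
H₁: μ ≠ 72
df = n - 1 = 22
t = (x̄ - μ₀) / (s/√n) = (71.97 - 72) / (14.02/√23) = -0.010
p-value = 0.9919

Since p-value > α = 0.05, we fail to reject H₀.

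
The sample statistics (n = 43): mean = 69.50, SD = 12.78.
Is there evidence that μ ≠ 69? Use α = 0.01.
One-sample t-test:
H₀: μ = 69
H₁: μ ≠ 69
df = n - 1 = 42
t = (x̄ - μ₀) / (s/√n) = (69.50 - 69) / (12.78/√43) = 0.257
p-value = 0.7988

Since p-value > α = 0.01, we fail to reject H₀.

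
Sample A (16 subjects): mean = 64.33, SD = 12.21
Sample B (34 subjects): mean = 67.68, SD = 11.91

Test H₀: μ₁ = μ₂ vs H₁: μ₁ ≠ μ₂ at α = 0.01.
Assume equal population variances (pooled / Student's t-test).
Student's two-sample t-test (equal variances):
H₀: μ₁ = μ₂
H₁: μ₁ ≠ μ₂
df = n₁ + n₂ - 2 = 48
Pooled variance s_p² = [(n₁-1)s₁² + (n₂-1)s₂²] / (n₁ + n₂ - 2) = [(15)(12.21²) + (33)(11.91²)] / 48 = 144.1094
SE = √(s_p²(1/n₁ + 1/n₂)) = √(144.1094 × (1/16 + 1/34)) = 3.6394
t = (x̄₁ - x̄₂) / SE = (64.33 - 67.68) / 3.6394 = -3.35 / 3.6394 = -0.920
p-value = 0.3619

Since p-value > α = 0.01, we fail to reject H₀.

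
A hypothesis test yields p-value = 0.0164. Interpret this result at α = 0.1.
Since p = 0.0164 < α = 0.1, reject H₀.
There is sufficient evidence to reject the null hypothesis; the result is statistically significant at the 0.1 level.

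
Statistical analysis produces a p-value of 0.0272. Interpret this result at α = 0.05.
Since p = 0.0272 < α = 0.05, reject H₀.
There is sufficient evidence to reject the null hypothesis; the result is statistically significant at the 0.05 level.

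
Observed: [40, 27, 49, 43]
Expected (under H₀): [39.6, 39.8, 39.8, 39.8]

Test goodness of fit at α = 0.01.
Chi-square goodness of fit test:
H₀: observed counts match expected distribution
H₁: observed counts differ from expected distribution
df = k - 1 = 3
χ² = Σ(O - E)²/E
   = (40 - 39.6)²/39.6 + (27 - 39.8)²/39.8 + (49 - 39.8)²/39.8 + (43 - 39.8)²/39.8
   = 0.004 + 4.117 + 2.127 + 0.257
   = 6.50
p-value = 0.0895

Since p-value > α = 0.01, we fail to reject H₀.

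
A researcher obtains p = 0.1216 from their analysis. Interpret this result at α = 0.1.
Since p = 0.1216 > α = 0.1, fail to reject H₀.
There is insufficient evidence to reject the null hypothesis; the result is not statistically significant at the 0.1 level.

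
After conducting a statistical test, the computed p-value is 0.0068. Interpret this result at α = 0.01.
Since p = 0.0068 < α = 0.01, reject H₀.
There is sufficient evidence to reject the null hypothesis; the result is statistically significant at the 0.01 level.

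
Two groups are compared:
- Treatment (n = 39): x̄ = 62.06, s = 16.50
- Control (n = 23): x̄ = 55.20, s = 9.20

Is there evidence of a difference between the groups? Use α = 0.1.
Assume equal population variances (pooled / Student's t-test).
Student's two-sample t-test (equal variances):
H₀: μ₁ = μ₂
H₁: μ₁ ≠ μ₂
df = n₁ + n₂ - 2 = 60
Pooled variance s_p² = [(n₁-1)s₁² + (n₂-1)s₂²] / (n₁ + n₂ - 2) = [(38)(16.50²) + (22)(9.20²)] / 60 = 203.4597
SE = √(s_p²(1/n₁ + 1/n₂)) = √(203.4597 × (1/39 + 1/23)) = 3.7501
t = (x̄₁ - x̄₂) / SE = (62.06 - 55.20) / 3.7501 = 6.86 / 3.7501 = 1.829
p-value = 0.0723

Since p-value < α = 0.1, we reject H₀.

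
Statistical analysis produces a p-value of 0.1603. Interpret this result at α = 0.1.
Since p = 0.1603 > α = 0.1, fail to reject H₀.
There is insufficient evidence to reject the null hypothesis; the result is not statistically significant at the 0.1 level.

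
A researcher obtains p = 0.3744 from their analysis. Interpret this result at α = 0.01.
Since p = 0.3744 > α = 0.01, fail to reject H₀.
There is insufficient evidence to reject the null hypothesis; the result is not statistically significant at the 0.01 level.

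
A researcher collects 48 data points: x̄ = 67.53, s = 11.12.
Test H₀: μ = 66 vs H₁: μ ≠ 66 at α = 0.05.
One-sample t-test:
H₀: μ = 66
H₁: μ ≠ 66
df = n - 1 = 47
t = (x̄ - μ₀) / (s/√n) = (67.53 - 66) / (11.12/√48) = 0.953
p-value = 0.3453

Since p-value > α = 0.05, we fail to reject H₀.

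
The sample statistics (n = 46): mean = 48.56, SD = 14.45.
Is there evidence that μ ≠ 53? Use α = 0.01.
One-sample t-test:
H₀: μ = 53
H₁: μ ≠ 53
df = n - 1 = 45
t = (x̄ - μ₀) / (s/√n) = (48.56 - 53) / (14.45/√46) = -2.084
p-value = 0.0429

Since p-value > α = 0.01, we fail to reject H₀.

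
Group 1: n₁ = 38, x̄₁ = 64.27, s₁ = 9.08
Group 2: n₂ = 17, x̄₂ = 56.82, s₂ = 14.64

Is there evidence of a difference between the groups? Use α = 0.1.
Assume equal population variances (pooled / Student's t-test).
Student's two-sample t-test (equal variances):
H₀: μ₁ = μ₂
H₁: μ₁ ≠ μ₂
df = n₁ + n₂ - 2 = 53
Pooled variance s_p² = [(n₁-1)s₁² + (n₂-1)s₂²] / (n₁ + n₂ - 2) = [(37)(9.08²) + (16)(14.64²)] / 53 = 122.2602
SE = √(s_p²(1/n₁ + 1/n₂)) = √(122.2602 × (1/38 + 1/17)) = 3.2263
t = (x̄₁ - x̄₂) / SE = (64.27 - 56.82) / 3.2263 = 7.45 / 3.2263 = 2.309
p-value = 0.0249

Since p-value < α = 0.1, we reject H₀.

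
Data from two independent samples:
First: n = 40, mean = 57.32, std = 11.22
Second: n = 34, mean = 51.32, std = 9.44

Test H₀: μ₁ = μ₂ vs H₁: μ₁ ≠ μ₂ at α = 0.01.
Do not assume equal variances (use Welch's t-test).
Welch's two-sample t-test:
H₀: μ₁ = μ₂
H₁: μ₁ ≠ μ₂
s₁²/n₁ = 11.22²/40 = 3.1472,  s₂²/n₂ = 9.44²/34 = 2.6210
SE = √(s₁²/n₁ + s₂²/n₂) = √(3.1472 + 2.6210) = 2.4017
df (Welch-Satterthwaite) = (s₁²/n₁ + s₂²/n₂)² / [(s₁²/n₁)²/(n₁-1) + (s₂²/n₂)²/(n₂-1)] ≈ 72.00
t = (x̄₁ - x̄₂) / SE = (57.32 - 51.32) / 2.4017 = 6.00 / 2.4017 = 2.498
p-value = 0.0148

Since p-value > α = 0.01, we fail to reject H₀.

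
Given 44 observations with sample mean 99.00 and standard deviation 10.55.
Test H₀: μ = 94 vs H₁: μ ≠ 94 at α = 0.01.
One-sample t-test:
H₀: μ = 94
H₁: μ ≠ 94
df = n - 1 = 43
t = (x̄ - μ₀) / (s/√n) = (99.00 - 94) / (10.55/√44) = 3.144
p-value = 0.0030

Since p-value < α = 0.01, we reject H₀.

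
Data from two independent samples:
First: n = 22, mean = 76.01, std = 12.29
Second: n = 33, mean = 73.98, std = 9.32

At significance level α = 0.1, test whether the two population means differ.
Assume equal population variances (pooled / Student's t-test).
Student's two-sample t-test (equal variances):
H₀: μ₁ = μ₂
H₁: μ₁ ≠ μ₂
df = n₁ + n₂ - 2 = 53
Pooled variance s_p² = [(n₁-1)s₁² + (n₂-1)s₂²] / (n₁ + n₂ - 2) = [(21)(12.29²) + (32)(9.32²)] / 53 = 112.2929
SE = √(s_p²(1/n₁ + 1/n₂)) = √(112.2929 × (1/22 + 1/33)) = 2.9167
t = (x̄₁ - x̄₂) / SE = (76.01 - 73.98) / 2.9167 = 2.03 / 2.9167 = 0.696
p-value = 0.4895

Since p-value > α = 0.1, we fail to reject H₀.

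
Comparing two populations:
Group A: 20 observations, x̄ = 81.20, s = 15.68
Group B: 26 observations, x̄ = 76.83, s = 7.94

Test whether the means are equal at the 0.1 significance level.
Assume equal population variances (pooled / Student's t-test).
Student's two-sample t-test (equal variances):
H₀: μ₁ = μ₂
H₁: μ₁ ≠ μ₂
df = n₁ + n₂ - 2 = 44
Pooled variance s_p² = [(n₁-1)s₁² + (n₂-1)s₂²] / (n₁ + n₂ - 2) = [(19)(15.68²) + (25)(7.94²)] / 44 = 141.9881
SE = √(s_p²(1/n₁ + 1/n₂)) = √(141.9881 × (1/20 + 1/26)) = 3.5441
t = (x̄₁ - x̄₂) / SE = (81.20 - 76.83) / 3.5441 = 4.37 / 3.5441 = 1.233
p-value = 0.2241

Since p-value > α = 0.1, we fail to reject H₀.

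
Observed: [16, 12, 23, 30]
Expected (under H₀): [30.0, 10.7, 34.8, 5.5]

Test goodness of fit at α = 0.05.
Chi-square goodness of fit test:
H₀: observed counts match expected distribution
H₁: observed counts differ from expected distribution
df = k - 1 = 3
χ² = Σ(O - E)²/E
   = (16 - 30.0)²/30.0 + (12 - 10.7)²/10.7 + (23 - 34.8)²/34.8 + (30 - 5.5)²/5.5
   = 6.533 + 0.158 + 4.001 + 109.136
   = 119.83
p-value < 0.0001

Since p-value < α = 0.05, we reject H₀.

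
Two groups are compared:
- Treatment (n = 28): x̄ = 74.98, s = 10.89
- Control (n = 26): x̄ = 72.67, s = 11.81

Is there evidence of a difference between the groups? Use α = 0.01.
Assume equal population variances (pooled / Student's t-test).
Student's two-sample t-test (equal variances):
H₀: μ₁ = μ₂
H₁: μ₁ ≠ μ₂
df = n₁ + n₂ - 2 = 52
Pooled variance s_p² = [(n₁-1)s₁² + (n₂-1)s₂²] / (n₁ + n₂ - 2) = [(27)(10.89²) + (25)(11.81²)] / 52 = 128.6325
SE = √(s_p²(1/n₁ + 1/n₂)) = √(128.6325 × (1/28 + 1/26)) = 3.0889
t = (x̄₁ - x̄₂) / SE = (74.98 - 72.67) / 3.0889 = 2.31 / 3.0889 = 0.748
p-value = 0.4579

Since p-value > α = 0.01, we fail to reject H₀.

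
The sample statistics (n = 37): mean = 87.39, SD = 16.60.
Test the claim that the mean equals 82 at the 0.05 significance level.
One-sample t-test:
H₀: μ = 82
H₁: μ ≠ 82
df = n - 1 = 36
t = (x̄ - μ₀) / (s/√n) = (87.39 - 82) / (16.60/√37) = 1.975
p-value = 0.0560

Since p-value > α = 0.05, we fail to reject H₀.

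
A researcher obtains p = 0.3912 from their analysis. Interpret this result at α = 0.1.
Since p = 0.3912 > α = 0.1, fail to reject H₀.
There is insufficient evidence to reject the null hypothesis; the result is not statistically significant at the 0.1 level.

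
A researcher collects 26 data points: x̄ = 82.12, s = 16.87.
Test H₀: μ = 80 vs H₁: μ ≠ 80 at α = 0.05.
One-sample t-test:
H₀: μ = 80
H₁: μ ≠ 80
df = n - 1 = 25
t = (x̄ - μ₀) / (s/√n) = (82.12 - 80) / (16.87/√26) = 0.641
p-value = 0.5275

Since p-value > α = 0.05, we fail to reject H₀.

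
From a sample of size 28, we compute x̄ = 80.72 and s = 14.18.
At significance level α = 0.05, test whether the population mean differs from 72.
One-sample t-test:
H₀: μ = 72
H₁: μ ≠ 72
df = n - 1 = 27
t = (x̄ - μ₀) / (s/√n) = (80.72 - 72) / (14.18/√28) = 3.254
p-value = 0.0031

Since p-value < α = 0.05, we reject H₀.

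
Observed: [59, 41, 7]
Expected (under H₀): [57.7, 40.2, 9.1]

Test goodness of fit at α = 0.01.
Chi-square goodness of fit test:
H₀: observed counts match expected distribution
H₁: observed counts differ from expected distribution
df = k - 1 = 2
χ² = Σ(O - E)²/E
   = (59 - 57.7)²/57.7 + (41 - 40.2)²/40.2 + (7 - 9.1)²/9.1
   = 0.029 + 0.016 + 0.485
   = 0.53
p-value = 0.7673

Since p-value > α = 0.01, we fail to reject H₀.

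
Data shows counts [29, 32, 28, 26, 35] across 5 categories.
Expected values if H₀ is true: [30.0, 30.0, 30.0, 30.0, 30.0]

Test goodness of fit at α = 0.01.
Chi-square goodness of fit test:
H₀: observed counts match expected distribution
H₁: observed counts differ from expected distribution
df = k - 1 = 4
χ² = Σ(O - E)²/E
   = (29 - 30.0)²/30.0 + (32 - 30.0)²/30.0 + (28 - 30.0)²/30.0 + (26 - 30.0)²/30.0 + (35 - 30.0)²/30.0
   = 0.033 + 0.133 + 0.133 + 0.533 + 0.833
   = 1.67
p-value = 0.7968

Since p-value > α = 0.01, we fail to reject H₀.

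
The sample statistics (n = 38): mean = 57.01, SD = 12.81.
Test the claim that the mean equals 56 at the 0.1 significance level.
One-sample t-test:
H₀: μ = 56
H₁: μ ≠ 56
df = n - 1 = 37
t = (x̄ - μ₀) / (s/√n) = (57.01 - 56) / (12.81/√38) = 0.486
p-value = 0.6298

Since p-value > α = 0.1, we fail to reject H₀.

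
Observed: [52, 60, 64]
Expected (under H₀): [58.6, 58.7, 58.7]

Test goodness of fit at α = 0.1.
Chi-square goodness of fit test:
H₀: observed counts match expected distribution
H₁: observed counts differ from expected distribution
df = k - 1 = 2
χ² = Σ(O - E)²/E
   = (52 - 58.6)²/58.6 + (60 - 58.7)²/58.7 + (64 - 58.7)²/58.7
   = 0.743 + 0.029 + 0.479
   = 1.25
p-value = 0.5351

Since p-value > α = 0.1, we fail to reject H₀.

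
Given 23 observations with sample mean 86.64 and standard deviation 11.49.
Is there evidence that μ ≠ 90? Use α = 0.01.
One-sample t-test:
H₀: μ = 90
H₁: μ ≠ 90
df = n - 1 = 22
t = (x̄ - μ₀) / (s/√n) = (86.64 - 90) / (11.49/√23) = -1.402
p-value = 0.1747

Since p-value > α = 0.01, we fail to reject H₀.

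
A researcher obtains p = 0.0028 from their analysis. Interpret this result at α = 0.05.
Since p = 0.0028 < α = 0.05, reject H₀.
There is sufficient evidence to reject the null hypothesis; the result is statistically significant at the 0.05 level.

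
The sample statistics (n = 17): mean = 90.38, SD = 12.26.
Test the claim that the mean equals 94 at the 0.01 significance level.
One-sample t-test:
H₀: μ = 94
H₁: μ ≠ 94
df = n - 1 = 16
t = (x̄ - μ₀) / (s/√n) = (90.38 - 94) / (12.26/√17) = -1.217
p-value = 0.2411

Since p-value > α = 0.01, we fail to reject H₀.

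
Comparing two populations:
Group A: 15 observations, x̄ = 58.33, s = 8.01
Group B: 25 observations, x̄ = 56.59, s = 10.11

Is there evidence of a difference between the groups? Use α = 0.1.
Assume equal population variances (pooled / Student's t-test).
Student's two-sample t-test (equal variances):
H₀: μ₁ = μ₂
H₁: μ₁ ≠ μ₂
df = n₁ + n₂ - 2 = 38
Pooled variance s_p² = [(n₁-1)s₁² + (n₂-1)s₂²] / (n₁ + n₂ - 2) = [(14)(8.01²) + (24)(10.11²)] / 38 = 88.1929
SE = √(s_p²(1/n₁ + 1/n₂)) = √(88.1929 × (1/15 + 1/25)) = 3.0671
t = (x̄₁ - x̄₂) / SE = (58.33 - 56.59) / 3.0671 = 1.74 / 3.0671 = 0.567
p-value = 0.5738

Since p-value > α = 0.1, we fail to reject H₀.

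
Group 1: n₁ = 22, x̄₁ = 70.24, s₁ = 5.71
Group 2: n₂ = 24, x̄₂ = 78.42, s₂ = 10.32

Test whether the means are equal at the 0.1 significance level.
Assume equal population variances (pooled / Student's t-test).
Student's two-sample t-test (equal variances):
H₀: μ₁ = μ₂
H₁: μ₁ ≠ μ₂
df = n₁ + n₂ - 2 = 44
Pooled variance s_p² = [(n₁-1)s₁² + (n₂-1)s₂²] / (n₁ + n₂ - 2) = [(21)(5.71²) + (23)(10.32²)] / 44 = 71.2328
SE = √(s_p²(1/n₁ + 1/n₂)) = √(71.2328 × (1/22 + 1/24)) = 2.4912
t = (x̄₁ - x̄₂) / SE = (70.24 - 78.42) / 2.4912 = -8.18 / 2.4912 = -3.284
p-value = 0.0020

Since p-value < α = 0.1, we reject H₀.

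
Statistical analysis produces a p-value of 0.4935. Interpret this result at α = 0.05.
Since p = 0.4935 > α = 0.05, fail to reject H₀.
There is insufficient evidence to reject the null hypothesis; the result is not statistically significant at the 0.05 level.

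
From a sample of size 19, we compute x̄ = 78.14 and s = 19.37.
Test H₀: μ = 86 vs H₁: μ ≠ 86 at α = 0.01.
One-sample t-test:
H₀: μ = 86
H₁: μ ≠ 86
df = n - 1 = 18
t = (x̄ - μ₀) / (s/√n) = (78.14 - 86) / (19.37/√19) = -1.769
p-value = 0.0939

Since p-value > α = 0.01, we fail to reject H₀.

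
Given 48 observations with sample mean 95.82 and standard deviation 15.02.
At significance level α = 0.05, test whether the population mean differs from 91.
One-sample t-test:
H₀: μ = 91
H₁: μ ≠ 91
df = n - 1 = 47
t = (x̄ - μ₀) / (s/√n) = (95.82 - 91) / (15.02/√48) = 2.223
p-value = 0.0310

Since p-value < α = 0.05, we reject H₀.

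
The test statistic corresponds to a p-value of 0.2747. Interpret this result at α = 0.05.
Since p = 0.2747 > α = 0.05, fail to reject H₀.
There is insufficient evidence to reject the null hypothesis; the result is not statistically significant at the 0.05 level.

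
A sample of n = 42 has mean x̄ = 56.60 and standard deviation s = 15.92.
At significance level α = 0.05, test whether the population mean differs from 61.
One-sample t-test:
H₀: μ = 61
H₁: μ ≠ 61
df = n - 1 = 41
t = (x̄ - μ₀) / (s/√n) = (56.60 - 61) / (15.92/√42) = -1.791
p-value = 0.0807

Since p-value > α = 0.05, we fail to reject H₀.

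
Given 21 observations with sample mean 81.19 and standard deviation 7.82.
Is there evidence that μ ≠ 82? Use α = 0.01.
One-sample t-test:
H₀: μ = 82
H₁: μ ≠ 82
df = n - 1 = 20
t = (x̄ - μ₀) / (s/√n) = (81.19 - 82) / (7.82/√21) = -0.475
p-value = 0.6402

Since p-value > α = 0.01, we fail to reject H₀.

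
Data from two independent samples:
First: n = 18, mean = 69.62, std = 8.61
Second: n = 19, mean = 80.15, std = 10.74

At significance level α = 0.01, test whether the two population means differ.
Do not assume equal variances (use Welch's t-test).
Welch's two-sample t-test:
H₀: μ₁ = μ₂
H₁: μ₁ ≠ μ₂
s₁²/n₁ = 8.61²/18 = 4.1184,  s₂²/n₂ = 10.74²/19 = 6.0709
SE = √(s₁²/n₁ + s₂²/n₂) = √(4.1184 + 6.0709) = 3.1921
df (Welch-Satterthwaite) = (s₁²/n₁ + s₂²/n₂)² / [(s₁²/n₁)²/(n₁-1) + (s₂²/n₂)²/(n₂-1)] ≈ 34.09
t = (x̄₁ - x̄₂) / SE = (69.62 - 80.15) / 3.1921 = -10.53 / 3.1921 = -3.299
p-value = 0.0023

Since p-value < α = 0.01, we reject H₀.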